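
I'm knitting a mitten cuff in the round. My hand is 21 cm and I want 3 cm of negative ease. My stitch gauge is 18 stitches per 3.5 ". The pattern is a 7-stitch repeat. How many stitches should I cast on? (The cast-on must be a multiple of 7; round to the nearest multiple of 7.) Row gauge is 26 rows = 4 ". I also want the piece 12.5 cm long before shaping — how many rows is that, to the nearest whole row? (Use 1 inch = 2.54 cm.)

Finished = 21 − 3 = 18 cm.
18 cm × 1/2.54 = 7.09 inches.
18/3.5 = 5.143 sts per in; 7.09 × 5.143 = 36.45 sts.
Nearest multiple of 7 → 35.
12.5 cm = 4.92 inches; × 6.5 = 31.99 → 32 rows.

Cast on 35 stitches; work 32 rows.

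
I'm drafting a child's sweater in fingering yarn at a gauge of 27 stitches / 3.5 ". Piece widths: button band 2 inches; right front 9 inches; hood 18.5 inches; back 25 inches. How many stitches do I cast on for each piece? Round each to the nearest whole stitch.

Rate = 27/3.5 = 7.714 sts per in.
button band: 2 × 7.714 = 15.43 → 15.
right front: 9 × 7.714 = 69.43 → 69.
hood: 18.5 × 7.714 = 142.71 → 143.
back: 25 × 7.714 = 192.86 → 193.

button band 15; right front 69; hood 143; back 193.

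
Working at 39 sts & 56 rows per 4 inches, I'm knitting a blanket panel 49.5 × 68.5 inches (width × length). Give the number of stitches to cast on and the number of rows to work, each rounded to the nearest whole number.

Stitch gauge = 39/4 = 9.75 sts/in; 49.5 × 9.75 = 482.62 → 483 sts.
Row gauge = 56/4 = 14 rows/in; 68.5 × 14 = 959.00 → 959 rows.

Cast on 483 stitches and work 959 rows.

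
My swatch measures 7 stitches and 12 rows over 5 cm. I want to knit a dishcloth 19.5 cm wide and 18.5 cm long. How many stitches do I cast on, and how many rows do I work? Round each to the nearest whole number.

Cast on 27 stitches and work 44 rows.

Stitch gauge = 7/5 = 1.4 sts/cm; 19.5 × 1.4 = 27.30 → 27 sts.
Row gauge = 12/5 = 2.4 rows/cm; 18.5 × 2.4 = 44.40 → 44 rows.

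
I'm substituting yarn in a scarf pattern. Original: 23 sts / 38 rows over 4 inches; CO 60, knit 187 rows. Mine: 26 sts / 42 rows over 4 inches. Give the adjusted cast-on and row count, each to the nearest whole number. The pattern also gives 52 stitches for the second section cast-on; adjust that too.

Stitches: 60 × 26/23 = 67.83 → 68.
Rows: 187 × 42/38 = 206.68 → 207.
second section cast-on: 52 × 26/23 = 58.78 → 59.

Cast on 68 stitches; work 207 rows; second section cast-on 59 stitches.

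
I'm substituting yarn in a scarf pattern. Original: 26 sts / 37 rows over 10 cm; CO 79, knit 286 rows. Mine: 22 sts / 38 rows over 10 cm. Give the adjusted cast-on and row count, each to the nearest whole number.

Stitches: 79 × 22/26 = 66.85 → 67.
Rows: 286 × 38/37 = 293.73 → 294.

Cast on 67 stitches; work 294 rows.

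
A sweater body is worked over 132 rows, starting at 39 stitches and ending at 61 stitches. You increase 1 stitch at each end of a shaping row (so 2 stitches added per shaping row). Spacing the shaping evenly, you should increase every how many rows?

Stitches to add: |61 − 39| = 22.
Shaping rows needed: 22 / 2 = 11.
132 rows / 11 = every 12 rows.

Increase every 12th row.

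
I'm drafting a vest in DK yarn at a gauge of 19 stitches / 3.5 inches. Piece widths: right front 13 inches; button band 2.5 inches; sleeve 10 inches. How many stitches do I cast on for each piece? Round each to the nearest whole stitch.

Rate = 19/3.5 = 5.429 sts per in.
right front: 13 × 5.429 = 70.57 → 71.
button band: 2.5 × 5.429 = 13.57 → 14.
sleeve: 10 × 5.429 = 54.29 → 54.

right front 71; button band 14; sleeve 54.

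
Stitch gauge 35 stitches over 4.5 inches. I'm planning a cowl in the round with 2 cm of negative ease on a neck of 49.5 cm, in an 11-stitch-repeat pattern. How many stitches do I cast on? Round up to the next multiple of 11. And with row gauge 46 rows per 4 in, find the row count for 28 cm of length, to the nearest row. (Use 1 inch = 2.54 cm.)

Cast on 154 stitches; work 127 rows.

Finished = 49.5 − 2 = 47.5 cm.
47.5 cm × 1/2.54 = 18.70 inches.
35/4.5 = 7.778 sts per in; 18.70 × 7.778 = 145.45 sts.
Next multiple of 11 → 154.
28 cm = 11.02 inches; × 11.5 = 126.77 → 127 rows.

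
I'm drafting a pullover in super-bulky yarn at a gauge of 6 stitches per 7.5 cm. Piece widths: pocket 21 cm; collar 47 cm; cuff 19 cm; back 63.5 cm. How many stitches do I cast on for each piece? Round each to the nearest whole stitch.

Rate = 6/7.5 = 0.8 sts per cm.
pocket: 21 × 0.8 = 16.80 → 17.
collar: 47 × 0.8 = 37.60 → 38.
cuff: 19 × 0.8 = 15.20 → 15.
back: 63.5 × 0.8 = 50.80 → 51.

pocket 17; collar 38; cuff 15; back 51.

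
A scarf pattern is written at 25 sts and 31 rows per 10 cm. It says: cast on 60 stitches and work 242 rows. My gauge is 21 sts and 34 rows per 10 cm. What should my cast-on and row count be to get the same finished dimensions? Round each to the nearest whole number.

Cast on 50 stitches; work 265 rows.

Stitches: 60 × 21/25 = 50.40 → 50.
Rows: 242 × 34/31 = 265.42 → 265.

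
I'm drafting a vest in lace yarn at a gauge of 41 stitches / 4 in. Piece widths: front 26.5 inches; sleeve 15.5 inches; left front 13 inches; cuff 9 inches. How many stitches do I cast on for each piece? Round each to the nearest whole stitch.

Rate = 41/4 = 10.25 sts per in.
front: 26.5 × 10.25 = 271.62 → 272.
sleeve: 15.5 × 10.25 = 158.88 → 159.
left front: 13 × 10.25 = 133.25 → 133.
cuff: 9 × 10.25 = 92.25 → 92.

front 272; sleeve 159; left front 133; cuff 92.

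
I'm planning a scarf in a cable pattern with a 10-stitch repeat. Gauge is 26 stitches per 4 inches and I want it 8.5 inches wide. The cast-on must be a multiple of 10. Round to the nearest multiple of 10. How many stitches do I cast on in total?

26 / 4 = 6.5 sts per inch.
8.5 × 6.5 = 55.25 sts.
Nearest multiple of 10: 60.

60 stitches.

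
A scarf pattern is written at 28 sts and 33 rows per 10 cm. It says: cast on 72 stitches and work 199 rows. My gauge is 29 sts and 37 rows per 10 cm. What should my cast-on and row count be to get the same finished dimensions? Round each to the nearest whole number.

Cast on 75 stitches; work 223 rows.

Stitches: 72 × 29/28 = 74.57 → 75.
Rows: 199 × 37/33 = 223.12 → 223.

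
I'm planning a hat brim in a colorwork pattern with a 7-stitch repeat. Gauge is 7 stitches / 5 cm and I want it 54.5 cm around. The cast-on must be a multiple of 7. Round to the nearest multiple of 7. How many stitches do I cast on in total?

7 / 5 = 1.4 sts per cm.
54.5 × 1.4 = 76.30 sts.
Nearest multiple of 7: 77.

CO 77 sts.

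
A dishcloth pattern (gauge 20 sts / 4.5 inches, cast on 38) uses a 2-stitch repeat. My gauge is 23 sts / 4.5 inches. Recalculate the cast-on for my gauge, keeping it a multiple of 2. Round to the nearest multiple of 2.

38 × 23 / 20 = 43.70.
Nearest multiple of 2: 44.

Cast on 44 stitches.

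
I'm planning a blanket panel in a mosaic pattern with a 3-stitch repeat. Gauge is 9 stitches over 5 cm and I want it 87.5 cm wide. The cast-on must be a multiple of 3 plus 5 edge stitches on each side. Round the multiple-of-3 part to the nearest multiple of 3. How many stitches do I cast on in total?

9 / 5 = 1.8 sts per cm.
87.5 × 1.8 = 157.50 sts.
Less 10 edge sts → 147.50 for the repeat.
Nearest multiple of 3: 147.
Add back 10 edge sts → 157.

CO 157 sts.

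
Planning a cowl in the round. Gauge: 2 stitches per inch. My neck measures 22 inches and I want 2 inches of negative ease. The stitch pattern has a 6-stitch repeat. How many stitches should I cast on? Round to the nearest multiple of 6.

Finished = 22 − 2 = 20 inches.
2 / 1 = 2 sts/in.
20 × 2 = 40.00 sts.
Nearest multiple of 6: 42.

42 stitches.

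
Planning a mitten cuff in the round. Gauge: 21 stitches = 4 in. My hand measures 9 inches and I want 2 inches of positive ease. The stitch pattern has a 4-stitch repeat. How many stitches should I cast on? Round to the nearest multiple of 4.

Finished = 9 + 2 = 11 inches.
21 / 4 = 5.25 sts/in.
11 × 5.25 = 57.75 sts.
Nearest multiple of 4: 56.

CO 56 sts.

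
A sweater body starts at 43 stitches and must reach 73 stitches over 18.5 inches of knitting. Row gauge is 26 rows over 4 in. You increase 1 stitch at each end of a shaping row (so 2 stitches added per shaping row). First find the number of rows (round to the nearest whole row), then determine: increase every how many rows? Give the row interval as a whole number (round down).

Increase every 8th row.

Rows = 18.5 × 6.5 = 120.2 → 120 rows.
Stitches to add: 30 → 15 shaping rows (at 2 st each).
120 / 15 = 8.00 → every 8 rows.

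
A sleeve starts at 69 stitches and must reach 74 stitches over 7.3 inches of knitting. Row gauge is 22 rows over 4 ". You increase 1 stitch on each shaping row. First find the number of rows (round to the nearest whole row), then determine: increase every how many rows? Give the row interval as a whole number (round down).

Increase every 8th row.

Rows = 7.3 × 5.5 = 40.1 → 40 rows.
Stitches to add: 5 → 5 shaping rows (at 1 st each).
40 / 5 = 8.00 → every 8 rows.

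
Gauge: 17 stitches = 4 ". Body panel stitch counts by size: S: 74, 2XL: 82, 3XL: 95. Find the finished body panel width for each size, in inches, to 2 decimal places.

17/4 = 4.25 sts per in.
S: 74 / 4.25 = 17.412 → 17.41 in.
2XL: 82 / 4.25 = 19.294 → 19.29 in.
3XL: 95 / 4.25 = 22.353 → 22.35 in.

S 17.41 inches; 2XL 19.29 inches; 3XL 22.35 inches.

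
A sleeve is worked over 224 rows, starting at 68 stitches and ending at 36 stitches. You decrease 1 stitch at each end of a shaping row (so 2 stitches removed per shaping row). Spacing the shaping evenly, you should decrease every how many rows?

Stitches to remove: |36 − 68| = 32.
Shaping rows needed: 32 / 2 = 16.
224 rows / 16 = every 14 rows.

Decrease every 14th row.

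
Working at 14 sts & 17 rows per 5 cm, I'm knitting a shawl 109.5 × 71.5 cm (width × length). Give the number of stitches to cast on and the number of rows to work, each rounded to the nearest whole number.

Stitch gauge = 14/5 = 2.8 sts/cm; 109.5 × 2.8 = 306.60 → 307 sts.
Row gauge = 17/5 = 3.4 rows/cm; 71.5 × 3.4 = 243.10 → 243 rows.

Cast on 307 stitches and work 243 rows.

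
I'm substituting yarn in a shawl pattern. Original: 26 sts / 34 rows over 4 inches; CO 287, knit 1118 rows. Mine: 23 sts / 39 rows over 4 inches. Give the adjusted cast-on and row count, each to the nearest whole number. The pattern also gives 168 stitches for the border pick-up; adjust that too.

Cast on 254 stitches; work 1282 rows; border pick-up 149 stitches.

Stitches: 287 × 23/26 = 253.88 → 254.
Rows: 1118 × 39/34 = 1282.41 → 1282.
border pick-up: 168 × 23/26 = 148.62 → 149.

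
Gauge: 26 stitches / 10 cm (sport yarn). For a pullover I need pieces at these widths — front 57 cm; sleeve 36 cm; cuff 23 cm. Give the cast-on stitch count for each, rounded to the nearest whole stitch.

Rate = 26/10 = 2.6 sts per cm.
front: 57 × 2.6 = 148.20 → 148.
sleeve: 36 × 2.6 = 93.60 → 94.
cuff: 23 × 2.6 = 59.80 → 60.

front 148; sleeve 94; cuff 60.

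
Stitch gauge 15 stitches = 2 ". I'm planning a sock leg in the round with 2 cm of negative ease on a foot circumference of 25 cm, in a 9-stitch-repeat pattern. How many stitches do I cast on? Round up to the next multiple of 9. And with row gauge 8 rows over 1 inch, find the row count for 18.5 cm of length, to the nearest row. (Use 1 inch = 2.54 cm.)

Cast on 72 stitches; work 58 rows.

Finished = 25 − 2 = 23 cm.
23 cm × 1/2.54 = 9.06 inches.
15/2 = 7.5 sts per in; 9.06 × 7.5 = 67.91 sts.
Next multiple of 9 → 72.
18.5 cm = 7.28 inches; × 8 = 58.27 → 58 rows.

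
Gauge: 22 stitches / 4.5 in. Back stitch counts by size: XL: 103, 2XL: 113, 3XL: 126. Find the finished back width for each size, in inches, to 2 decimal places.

22/4.5 = 4.889 sts per in.
XL: 103 / 4.889 = 21.068 → 21.07 in.
2XL: 113 / 4.889 = 23.114 → 23.11 in.
3XL: 126 / 4.889 = 25.773 → 25.77 in.

XL 21.07 inches; 2XL 23.11 inches; 3XL 25.77 inches.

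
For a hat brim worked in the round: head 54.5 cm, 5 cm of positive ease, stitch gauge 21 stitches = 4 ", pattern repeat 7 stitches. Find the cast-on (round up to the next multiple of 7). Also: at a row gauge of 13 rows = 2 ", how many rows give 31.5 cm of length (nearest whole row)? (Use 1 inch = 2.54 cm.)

Cast on 126 stitches; work 81 rows.

Finished = 54.5 + 5 = 59.5 cm.
59.5 cm × 1/2.54 = 23.43 inches.
21/4 = 5.25 sts per in; 23.43 × 5.25 = 122.98 sts.
Next multiple of 7 → 126.
31.5 cm = 12.40 inches; × 6.5 = 80.61 → 81 rows.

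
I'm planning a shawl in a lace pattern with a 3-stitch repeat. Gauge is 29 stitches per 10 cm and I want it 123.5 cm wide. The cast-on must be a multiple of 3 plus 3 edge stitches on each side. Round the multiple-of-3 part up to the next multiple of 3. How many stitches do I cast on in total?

29 / 10 = 2.9 sts per cm.
123.5 × 2.9 = 358.15 sts.
Less 6 edge sts → 352.15 for the repeat.
Next multiple of 3: 354.
Add back 6 edge sts → 360.

CO 360 sts.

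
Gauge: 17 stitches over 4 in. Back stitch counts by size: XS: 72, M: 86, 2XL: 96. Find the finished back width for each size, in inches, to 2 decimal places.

17/4 = 4.25 sts per in.
XS: 72 / 4.25 = 16.941 → 16.94 in.
M: 86 / 4.25 = 20.235 → 20.24 in.
2XL: 96 / 4.25 = 22.588 → 22.59 in.

XS 16.94 inches; M 20.24 inches; 2XL 22.59 inches.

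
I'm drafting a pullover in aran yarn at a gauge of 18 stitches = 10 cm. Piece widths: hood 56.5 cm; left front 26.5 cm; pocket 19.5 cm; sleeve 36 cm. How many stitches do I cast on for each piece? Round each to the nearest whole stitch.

Rate = 18/10 = 1.8 sts per cm.
hood: 56.5 × 1.8 = 101.70 → 102.
left front: 26.5 × 1.8 = 47.70 → 48.
pocket: 19.5 × 1.8 = 35.10 → 35.
sleeve: 36 × 1.8 = 64.80 → 65.

hood 102; left front 48; pocket 35; sleeve 65.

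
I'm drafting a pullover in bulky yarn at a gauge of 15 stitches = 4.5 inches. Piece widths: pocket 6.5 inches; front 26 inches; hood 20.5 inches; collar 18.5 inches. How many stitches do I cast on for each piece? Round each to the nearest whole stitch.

Rate = 15/4.5 = 3.333 sts per in.
pocket: 6.5 × 3.333 = 21.67 → 22.
front: 26 × 3.333 = 86.67 → 87.
hood: 20.5 × 3.333 = 68.33 → 68.
collar: 18.5 × 3.333 = 61.67 → 62.

pocket 22; front 87; hood 68; collar 62.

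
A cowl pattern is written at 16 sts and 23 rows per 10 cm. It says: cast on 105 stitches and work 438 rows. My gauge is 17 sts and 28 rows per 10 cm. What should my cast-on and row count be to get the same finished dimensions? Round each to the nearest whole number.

Stitches: 105 × 17/16 = 111.56 → 112.
Rows: 438 × 28/23 = 533.22 → 533.

Cast on 112 stitches; work 533 rows.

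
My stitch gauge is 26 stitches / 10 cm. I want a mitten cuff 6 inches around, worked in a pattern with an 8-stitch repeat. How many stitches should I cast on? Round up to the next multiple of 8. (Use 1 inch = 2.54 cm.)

CO 40 sts.

6 in = 6 × 2.54 = 15.24 cm.
26 / 10 = 2.6 sts/cm.
15.24 × 2.6 = 39.62 sts.
→ 40.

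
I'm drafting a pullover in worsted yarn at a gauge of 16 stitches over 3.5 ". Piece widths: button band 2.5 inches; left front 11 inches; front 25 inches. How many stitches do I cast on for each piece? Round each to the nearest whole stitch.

button band 11; left front 50; front 114.

Rate = 16/3.5 = 4.571 sts per in.
button band: 2.5 × 4.571 = 11.43 → 11.
left front: 11 × 4.571 = 50.29 → 50.
front: 25 × 4.571 = 114.29 → 114.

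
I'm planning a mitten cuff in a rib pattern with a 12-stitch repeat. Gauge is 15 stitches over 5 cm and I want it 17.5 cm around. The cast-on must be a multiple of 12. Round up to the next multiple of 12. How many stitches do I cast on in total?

15 / 5 = 3 sts per cm.
17.5 × 3 = 52.50 sts.
Next multiple of 12: 60.

Cast on 60 stitches.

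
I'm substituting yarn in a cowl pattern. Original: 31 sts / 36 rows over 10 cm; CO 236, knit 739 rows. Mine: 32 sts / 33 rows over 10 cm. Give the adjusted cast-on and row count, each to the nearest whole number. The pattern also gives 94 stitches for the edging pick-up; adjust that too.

Cast on 244 stitches; work 677 rows; edging pick-up 97 stitches.

Stitches: 236 × 32/31 = 243.61 → 244.
Rows: 739 × 33/36 = 677.42 → 677.
edging pick-up: 94 × 32/31 = 97.03 → 97.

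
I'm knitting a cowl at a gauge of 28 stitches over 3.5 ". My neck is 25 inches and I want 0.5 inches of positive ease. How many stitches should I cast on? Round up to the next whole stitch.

204 stitches.

Finished = 25 + 0.5 = 25.5 in.
28 / 3.5 = 8 sts per inch.
25.50 × 8 = 204.00 sts.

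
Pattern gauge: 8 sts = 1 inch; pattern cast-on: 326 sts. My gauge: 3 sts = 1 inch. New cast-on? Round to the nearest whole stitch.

Cast on 122 stitches.

Scale factor = 3 / 8 = 0.375.
326 × 3 / 8 = 122.25 sts.
→ 122 sts.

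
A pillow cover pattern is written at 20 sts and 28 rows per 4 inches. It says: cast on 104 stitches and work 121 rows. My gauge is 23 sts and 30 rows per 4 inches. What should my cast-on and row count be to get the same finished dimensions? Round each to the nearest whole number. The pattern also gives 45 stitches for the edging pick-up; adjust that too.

Cast on 120 stitches; work 130 rows; edging pick-up 52 stitches.

Stitches: 104 × 23/20 = 119.60 → 120.
Rows: 121 × 30/28 = 129.64 → 130.
edging pick-up: 45 × 23/20 = 51.75 → 52.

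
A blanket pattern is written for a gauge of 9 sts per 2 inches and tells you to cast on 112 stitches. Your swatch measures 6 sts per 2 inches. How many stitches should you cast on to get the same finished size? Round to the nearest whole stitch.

Scale factor = 6 / 9 = 0.667.
112 × 6 / 9 = 74.67 sts.
→ 75 sts.

75 stitches.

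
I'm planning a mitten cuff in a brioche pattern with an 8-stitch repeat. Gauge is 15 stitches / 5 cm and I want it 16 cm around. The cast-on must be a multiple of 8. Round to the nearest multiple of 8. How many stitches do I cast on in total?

15 / 5 = 3 sts per cm.
16 × 3 = 48.00 sts.
Nearest multiple of 8: 48.

Cast on 48 stitches.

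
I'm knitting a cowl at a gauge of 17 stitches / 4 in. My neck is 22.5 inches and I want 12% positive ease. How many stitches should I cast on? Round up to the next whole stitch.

Finished = 22.5 × 1.12 = 25.20 in.
17 / 4 = 4.25 sts per inch.
25.20 × 4.25 = 107.10 sts.
→ 108 sts.

CO 108 sts.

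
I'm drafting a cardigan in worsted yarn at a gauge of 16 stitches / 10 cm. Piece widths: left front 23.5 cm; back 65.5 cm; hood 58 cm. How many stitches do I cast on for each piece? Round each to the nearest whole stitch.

Rate = 16/10 = 1.6 sts per cm.
left front: 23.5 × 1.6 = 37.60 → 38.
back: 65.5 × 1.6 = 104.80 → 105.
hood: 58 × 1.6 = 92.80 → 93.

left front 38; back 105; hood 93.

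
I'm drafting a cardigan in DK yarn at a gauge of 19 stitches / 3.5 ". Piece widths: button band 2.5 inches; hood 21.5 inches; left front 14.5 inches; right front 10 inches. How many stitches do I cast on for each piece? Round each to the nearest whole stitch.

Rate = 19/3.5 = 5.429 sts per in.
button band: 2.5 × 5.429 = 13.57 → 14.
hood: 21.5 × 5.429 = 116.71 → 117.
left front: 14.5 × 5.429 = 78.71 → 79.
right front: 10 × 5.429 = 54.29 → 54.

button band 14; hood 117; left front 79; right front 54.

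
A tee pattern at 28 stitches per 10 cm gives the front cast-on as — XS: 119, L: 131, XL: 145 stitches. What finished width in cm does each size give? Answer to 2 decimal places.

28/10 = 2.8 sts per cm.
XS: 119 / 2.8 = 42.500 → 42.50 cm.
L: 131 / 2.8 = 46.786 → 46.79 cm.
XL: 145 / 2.8 = 51.786 → 51.79 cm.

XS 42.50 cm; L 46.79 cm; XL 51.79 cm.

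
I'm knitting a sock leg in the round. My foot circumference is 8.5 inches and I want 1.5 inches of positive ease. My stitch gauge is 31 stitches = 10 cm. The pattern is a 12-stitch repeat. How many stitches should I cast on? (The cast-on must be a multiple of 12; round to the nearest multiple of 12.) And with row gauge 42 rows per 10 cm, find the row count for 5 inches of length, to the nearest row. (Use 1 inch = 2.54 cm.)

Finished = 8.5 + 1.5 = 10 inches.
10 inches × 2.54 = 25.40 cm.
31/10 = 3.1 sts per cm; 25.40 × 3.1 = 78.74 sts.
Nearest multiple of 12 → 84.
5 inches = 12.70 cm; × 4.2 = 53.34 → 53 rows.

Cast on 84 stitches; work 53 rows.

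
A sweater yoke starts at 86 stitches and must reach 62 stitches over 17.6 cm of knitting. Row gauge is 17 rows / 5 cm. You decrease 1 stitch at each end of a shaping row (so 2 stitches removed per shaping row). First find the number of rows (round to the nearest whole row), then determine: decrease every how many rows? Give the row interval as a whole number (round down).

Rows = 17.6 × 3.4 = 59.8 → 60 rows.
Stitches to remove: 24 → 12 shaping rows (at 2 st each).
60 / 12 = 5.00 → every 5 rows.

Decrease every 5th row.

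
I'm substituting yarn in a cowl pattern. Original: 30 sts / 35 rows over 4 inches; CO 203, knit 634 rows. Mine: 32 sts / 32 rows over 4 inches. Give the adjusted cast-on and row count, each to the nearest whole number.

Cast on 217 stitches; work 580 rows.

Stitches: 203 × 32/30 = 216.53 → 217.
Rows: 634 × 32/35 = 579.66 → 580.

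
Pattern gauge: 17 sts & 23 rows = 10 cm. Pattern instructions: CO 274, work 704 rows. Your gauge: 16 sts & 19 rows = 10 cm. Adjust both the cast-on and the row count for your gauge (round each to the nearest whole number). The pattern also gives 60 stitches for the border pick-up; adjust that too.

Stitches: 274 × 16/17 = 257.88 → 258.
Rows: 704 × 19/23 = 581.57 → 582.
border pick-up: 60 × 16/17 = 56.47 → 56.

Cast on 258 stitches; work 582 rows; border pick-up 56 stitches.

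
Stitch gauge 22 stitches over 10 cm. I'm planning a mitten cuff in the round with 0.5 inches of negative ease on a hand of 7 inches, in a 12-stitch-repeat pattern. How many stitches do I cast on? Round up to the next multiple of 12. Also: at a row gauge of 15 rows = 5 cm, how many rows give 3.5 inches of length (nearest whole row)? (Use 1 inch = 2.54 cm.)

Finished = 7 − 0.5 = 6.5 inches.
6.5 inches × 2.54 = 16.51 cm.
22/10 = 2.2 sts per cm; 16.51 × 2.2 = 36.32 sts.
Next multiple of 12 → 48.
3.5 inches = 8.89 cm; × 3 = 26.67 → 27 rows.

Cast on 48 stitches; work 27 rows.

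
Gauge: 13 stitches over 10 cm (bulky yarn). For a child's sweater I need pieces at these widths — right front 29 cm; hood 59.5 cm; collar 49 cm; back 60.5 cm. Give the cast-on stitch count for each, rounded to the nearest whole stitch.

Rate = 13/10 = 1.3 sts per cm.
right front: 29 × 1.3 = 37.70 → 38.
hood: 59.5 × 1.3 = 77.35 → 77.
collar: 49 × 1.3 = 63.70 → 64.
back: 60.5 × 1.3 = 78.65 → 79.

right front 38; hood 77; collar 64; back 79.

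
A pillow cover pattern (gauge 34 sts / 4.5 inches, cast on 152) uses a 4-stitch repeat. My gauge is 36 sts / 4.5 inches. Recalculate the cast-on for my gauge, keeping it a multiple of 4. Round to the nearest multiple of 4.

152 × 36 / 34 = 160.94.
Nearest multiple of 4: 160.

Cast on 160 stitches.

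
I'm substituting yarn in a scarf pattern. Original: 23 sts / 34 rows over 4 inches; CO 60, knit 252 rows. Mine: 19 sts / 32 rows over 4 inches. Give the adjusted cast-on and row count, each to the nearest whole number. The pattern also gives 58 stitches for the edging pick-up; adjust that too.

Cast on 50 stitches; work 237 rows; edging pick-up 48 stitches.

Stitches: 60 × 19/23 = 49.57 → 50.
Rows: 252 × 32/34 = 237.18 → 237.
edging pick-up: 58 × 19/23 = 47.91 → 48.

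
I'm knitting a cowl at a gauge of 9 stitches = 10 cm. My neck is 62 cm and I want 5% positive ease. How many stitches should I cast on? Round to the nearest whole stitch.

Cast on 59 stitches.

Finished = 62 × 1.05 = 65.10 cm.
9 / 10 = 0.9 sts per cm.
65.10 × 0.9 = 58.59 sts.
→ 59 sts.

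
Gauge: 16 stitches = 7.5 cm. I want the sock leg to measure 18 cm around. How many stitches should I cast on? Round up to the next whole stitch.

Cast on 39 stitches.

16 stitches / 7.5 cm = 2.133 stitches per cm.
18 × 2.133 = 38.40 stitches.
Round up → 39.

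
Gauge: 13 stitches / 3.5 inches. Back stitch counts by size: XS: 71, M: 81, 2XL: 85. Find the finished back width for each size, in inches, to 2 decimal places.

XS 19.12 inches; M 21.81 inches; 2XL 22.88 inches.

13/3.5 = 3.714 sts per in.
XS: 71 / 3.714 = 19.115 → 19.12 in.
M: 81 / 3.714 = 21.808 → 21.81 in.
2XL: 85 / 3.714 = 22.885 → 22.88 in.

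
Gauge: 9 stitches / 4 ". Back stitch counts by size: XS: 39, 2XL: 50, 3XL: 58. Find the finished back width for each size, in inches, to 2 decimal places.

XS 17.33 inches; 2XL 22.22 inches; 3XL 25.78 inches.

9/4 = 2.25 sts per in.
XS: 39 / 2.25 = 17.333 → 17.33 in.
2XL: 50 / 2.25 = 22.222 → 22.22 in.
3XL: 58 / 2.25 = 25.778 → 25.78 in.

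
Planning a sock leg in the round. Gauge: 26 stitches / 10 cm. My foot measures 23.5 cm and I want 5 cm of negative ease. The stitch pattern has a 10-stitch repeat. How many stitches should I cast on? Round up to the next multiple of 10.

Finished = 23.5 − 5 = 18.5 cm.
26 / 10 = 2.6 sts/cm.
18.5 × 2.6 = 48.10 sts.
Next multiple of 10: 50.

50 stitches.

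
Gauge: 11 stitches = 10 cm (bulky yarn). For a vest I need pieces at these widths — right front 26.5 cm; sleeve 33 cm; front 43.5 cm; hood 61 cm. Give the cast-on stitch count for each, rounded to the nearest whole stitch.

Rate = 11/10 = 1.1 sts per cm.
right front: 26.5 × 1.1 = 29.15 → 29.
sleeve: 33 × 1.1 = 36.30 → 36.
front: 43.5 × 1.1 = 47.85 → 48.
hood: 61 × 1.1 = 67.10 → 67.

right front 29; sleeve 36; front 48; hood 67.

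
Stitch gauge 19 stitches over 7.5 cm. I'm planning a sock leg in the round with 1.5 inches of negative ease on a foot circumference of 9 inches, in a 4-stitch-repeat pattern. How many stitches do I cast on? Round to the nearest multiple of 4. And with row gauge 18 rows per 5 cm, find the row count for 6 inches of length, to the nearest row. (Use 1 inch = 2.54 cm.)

Cast on 48 stitches; work 55 rows.

Finished = 9 − 1.5 = 7.5 inches.
7.5 inches × 2.54 = 19.05 cm.
19/7.5 = 2.533 sts per cm; 19.05 × 2.533 = 48.26 sts.
Nearest multiple of 4 → 48.
6 inches = 15.24 cm; × 3.6 = 54.86 → 55 rows.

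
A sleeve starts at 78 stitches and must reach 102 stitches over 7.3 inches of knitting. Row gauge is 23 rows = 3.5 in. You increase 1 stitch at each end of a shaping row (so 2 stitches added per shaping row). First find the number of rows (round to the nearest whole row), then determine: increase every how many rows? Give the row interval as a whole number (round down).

Increase every 4th row.

Rows = 7.3 × 6.571 = 48.0 → 48 rows.
Stitches to add: 24 → 12 shaping rows (at 2 st each).
48 / 12 = 4.00 → every 4 rows.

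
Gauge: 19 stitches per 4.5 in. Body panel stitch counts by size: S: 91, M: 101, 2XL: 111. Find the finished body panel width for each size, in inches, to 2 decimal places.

19/4.5 = 4.222 sts per in.
S: 91 / 4.222 = 21.553 → 21.55 in.
M: 101 / 4.222 = 23.921 → 23.92 in.
2XL: 111 / 4.222 = 26.289 → 26.29 in.

S 21.55 inches; M 23.92 inches; 2XL 26.29 inches.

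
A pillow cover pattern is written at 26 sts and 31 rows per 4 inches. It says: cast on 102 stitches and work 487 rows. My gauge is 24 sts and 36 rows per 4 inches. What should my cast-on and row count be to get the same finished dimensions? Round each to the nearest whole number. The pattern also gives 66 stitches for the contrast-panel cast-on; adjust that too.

Cast on 94 stitches; work 566 rows; contrast-panel cast-on 61 stitches.

Stitches: 102 × 24/26 = 94.15 → 94.
Rows: 487 × 36/31 = 565.55 → 566.
contrast-panel cast-on: 66 × 24/26 = 60.92 → 61.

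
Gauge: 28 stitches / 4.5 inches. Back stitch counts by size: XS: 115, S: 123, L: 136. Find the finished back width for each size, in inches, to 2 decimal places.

28/4.5 = 6.222 sts per in.
XS: 115 / 6.222 = 18.482 → 18.48 in.
S: 123 / 6.222 = 19.768 → 19.77 in.
L: 136 / 6.222 = 21.857 → 21.86 in.

XS 18.48 inches; S 19.77 inches; L 21.86 inches.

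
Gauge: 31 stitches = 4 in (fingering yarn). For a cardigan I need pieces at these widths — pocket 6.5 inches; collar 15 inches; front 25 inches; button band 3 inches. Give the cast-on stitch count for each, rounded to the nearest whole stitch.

pocket 50; collar 116; front 194; button band 23.

Rate = 31/4 = 7.75 sts per in.
pocket: 6.5 × 7.75 = 50.38 → 50.
collar: 15 × 7.75 = 116.25 → 116.
front: 25 × 7.75 = 193.75 → 194.
button band: 3 × 7.75 = 23.25 → 23.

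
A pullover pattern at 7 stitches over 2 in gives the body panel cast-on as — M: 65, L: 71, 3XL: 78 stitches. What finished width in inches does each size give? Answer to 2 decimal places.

7/2 = 3.5 sts per in.
M: 65 / 3.5 = 18.571 → 18.57 in.
L: 71 / 3.5 = 20.286 → 20.29 in.
3XL: 78 / 3.5 = 22.286 → 22.29 in.

M 18.57 inches; L 20.29 inches; 3XL 22.29 inches.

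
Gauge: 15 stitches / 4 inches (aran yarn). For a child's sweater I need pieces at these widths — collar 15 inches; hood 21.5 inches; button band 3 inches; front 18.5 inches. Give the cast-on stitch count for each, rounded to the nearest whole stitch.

collar 56; hood 81; button band 11; front 69.

Rate = 15/4 = 3.75 sts per in.
collar: 15 × 3.75 = 56.25 → 56.
hood: 21.5 × 3.75 = 80.62 → 81.
button band: 3 × 3.75 = 11.25 → 11.
front: 18.5 × 3.75 = 69.38 → 69.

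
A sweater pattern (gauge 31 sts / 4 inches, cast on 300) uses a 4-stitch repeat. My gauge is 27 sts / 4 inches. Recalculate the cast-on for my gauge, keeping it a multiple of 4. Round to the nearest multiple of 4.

300 × 27 / 31 = 261.29.
Nearest multiple of 4: 260.

CO 260 sts.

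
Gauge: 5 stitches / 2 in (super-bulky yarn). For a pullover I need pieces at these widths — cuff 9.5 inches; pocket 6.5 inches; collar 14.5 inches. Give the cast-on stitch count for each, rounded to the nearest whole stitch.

cuff 24; pocket 16; collar 36.

Rate = 5/2 = 2.5 sts per in.
cuff: 9.5 × 2.5 = 23.75 → 24.
pocket: 6.5 × 2.5 = 16.25 → 16.
collar: 14.5 × 2.5 = 36.25 → 36.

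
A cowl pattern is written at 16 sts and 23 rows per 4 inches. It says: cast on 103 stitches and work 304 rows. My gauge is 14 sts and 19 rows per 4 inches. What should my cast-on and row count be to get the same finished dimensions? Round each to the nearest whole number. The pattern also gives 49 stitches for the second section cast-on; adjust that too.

Cast on 90 stitches; work 251 rows; second section cast-on 43 stitches.

Stitches: 103 × 14/16 = 90.12 → 90.
Rows: 304 × 19/23 = 251.13 → 251.
second section cast-on: 49 × 14/16 = 42.88 → 43.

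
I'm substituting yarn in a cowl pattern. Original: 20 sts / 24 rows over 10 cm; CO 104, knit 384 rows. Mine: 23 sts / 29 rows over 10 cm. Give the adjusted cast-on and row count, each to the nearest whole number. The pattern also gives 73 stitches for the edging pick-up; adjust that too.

Cast on 120 stitches; work 464 rows; edging pick-up 84 stitches.

Stitches: 104 × 23/20 = 119.60 → 120.
Rows: 384 × 29/24 = 464.00 → 464.
edging pick-up: 73 × 23/20 = 83.95 → 84.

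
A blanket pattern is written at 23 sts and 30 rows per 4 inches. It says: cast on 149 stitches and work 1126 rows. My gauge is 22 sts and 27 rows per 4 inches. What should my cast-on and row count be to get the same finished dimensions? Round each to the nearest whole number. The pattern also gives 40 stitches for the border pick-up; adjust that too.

Cast on 143 stitches; work 1013 rows; border pick-up 38 stitches.

Stitches: 149 × 22/23 = 142.52 → 143.
Rows: 1126 × 27/30 = 1013.40 → 1013.
border pick-up: 40 × 22/23 = 38.26 → 38.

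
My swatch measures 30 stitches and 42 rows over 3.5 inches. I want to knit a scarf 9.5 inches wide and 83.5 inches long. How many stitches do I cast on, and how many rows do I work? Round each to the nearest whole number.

Cast on 81 stitches and work 1002 rows.

Stitch gauge = 30/3.5 = 8.571 sts/in; 9.5 × 8.571 = 81.43 → 81 sts.
Row gauge = 42/3.5 = 12 rows/in; 83.5 × 12 = 1002.00 → 1002 rows.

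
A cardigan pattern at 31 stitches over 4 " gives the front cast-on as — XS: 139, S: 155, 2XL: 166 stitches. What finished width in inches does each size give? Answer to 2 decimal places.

XS 17.94 inches; S 20.00 inches; 2XL 21.42 inches.

31/4 = 7.75 sts per in.
XS: 139 / 7.75 = 17.935 → 17.94 in.
S: 155 / 7.75 = 20.000 → 20.00 in.
2XL: 166 / 7.75 = 21.419 → 21.42 in.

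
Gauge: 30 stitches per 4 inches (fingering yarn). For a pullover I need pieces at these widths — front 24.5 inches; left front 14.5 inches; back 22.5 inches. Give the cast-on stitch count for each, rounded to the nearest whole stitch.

Rate = 30/4 = 7.5 sts per in.
front: 24.5 × 7.5 = 183.75 → 184.
left front: 14.5 × 7.5 = 108.75 → 109.
back: 22.5 × 7.5 = 168.75 → 169.

front 184; left front 109; back 169.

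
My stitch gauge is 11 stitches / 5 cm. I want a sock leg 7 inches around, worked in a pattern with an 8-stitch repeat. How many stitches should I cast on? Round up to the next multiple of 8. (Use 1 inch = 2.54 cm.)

7 in = 7 × 2.54 = 17.78 cm.
11 / 5 = 2.2 sts/cm.
17.78 × 2.2 = 39.12 sts.
→ 40.

Cast on 40 stitches.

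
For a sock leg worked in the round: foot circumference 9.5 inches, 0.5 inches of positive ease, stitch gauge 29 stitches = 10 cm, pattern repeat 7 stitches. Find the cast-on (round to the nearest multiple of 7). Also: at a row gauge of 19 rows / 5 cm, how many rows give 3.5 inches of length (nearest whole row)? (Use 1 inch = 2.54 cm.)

Finished = 9.5 + 0.5 = 10 inches.
10 inches × 2.54 = 25.40 cm.
29/10 = 2.9 sts per cm; 25.40 × 2.9 = 73.66 sts.
Nearest multiple of 7 → 77.
3.5 inches = 8.89 cm; × 3.8 = 33.78 → 34 rows.

Cast on 77 stitches; work 34 rows.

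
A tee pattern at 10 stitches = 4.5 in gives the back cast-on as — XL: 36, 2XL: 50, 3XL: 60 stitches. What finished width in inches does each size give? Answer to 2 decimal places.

10/4.5 = 2.222 sts per in.
XL: 36 / 2.222 = 16.200 → 16.20 in.
2XL: 50 / 2.222 = 22.500 → 22.50 in.
3XL: 60 / 2.222 = 27.000 → 27.00 in.

XL 16.20 inches; 2XL 22.50 inches; 3XL 27.00 inches.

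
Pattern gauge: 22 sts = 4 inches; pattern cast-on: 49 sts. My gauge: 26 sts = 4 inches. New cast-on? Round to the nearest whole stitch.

Scale factor = 26 / 22 = 1.182.
49 × 26 / 22 = 57.91 sts.
→ 58 sts.

CO 58 sts.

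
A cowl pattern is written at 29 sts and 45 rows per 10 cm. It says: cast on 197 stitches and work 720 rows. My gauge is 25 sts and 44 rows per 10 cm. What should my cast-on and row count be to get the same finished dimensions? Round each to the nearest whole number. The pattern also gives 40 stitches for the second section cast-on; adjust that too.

Stitches: 197 × 25/29 = 169.83 → 170.
Rows: 720 × 44/45 = 704.00 → 704.
second section cast-on: 40 × 25/29 = 34.48 → 34.

Cast on 170 stitches; work 704 rows; second section cast-on 34 stitches.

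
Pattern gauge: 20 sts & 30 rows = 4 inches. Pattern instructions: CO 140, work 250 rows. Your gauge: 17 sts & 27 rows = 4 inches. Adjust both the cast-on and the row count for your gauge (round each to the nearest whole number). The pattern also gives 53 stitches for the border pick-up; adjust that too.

Stitches: 140 × 17/20 = 119.00 → 119.
Rows: 250 × 27/30 = 225.00 → 225.
border pick-up: 53 × 17/20 = 45.05 → 45.

Cast on 119 stitches; work 225 rows; border pick-up 45 stitches.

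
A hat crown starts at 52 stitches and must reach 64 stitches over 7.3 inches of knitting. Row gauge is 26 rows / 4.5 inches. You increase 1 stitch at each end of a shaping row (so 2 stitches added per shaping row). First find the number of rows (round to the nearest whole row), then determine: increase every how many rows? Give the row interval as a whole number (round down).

Increase every 7th row.

Rows = 7.3 × 5.778 = 42.2 → 42 rows.
Stitches to add: 12 → 6 shaping rows (at 2 st each).
42 / 6 = 7.00 → every 7 rows.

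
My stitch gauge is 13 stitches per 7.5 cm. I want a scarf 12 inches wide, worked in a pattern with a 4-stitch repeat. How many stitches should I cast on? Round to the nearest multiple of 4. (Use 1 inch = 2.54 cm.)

12 in = 12 × 2.54 = 30.48 cm.
13 / 7.5 = 1.733 sts/cm.
30.48 × 1.733 = 52.83 sts.
→ 52.

52 stitches.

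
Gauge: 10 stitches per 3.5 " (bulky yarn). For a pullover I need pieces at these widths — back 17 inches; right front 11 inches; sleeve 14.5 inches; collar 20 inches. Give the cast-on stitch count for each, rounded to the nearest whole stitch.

back 49; right front 31; sleeve 41; collar 57.

Rate = 10/3.5 = 2.857 sts per in.
back: 17 × 2.857 = 48.57 → 49.
right front: 11 × 2.857 = 31.43 → 31.
sleeve: 14.5 × 2.857 = 41.43 → 41.
collar: 20 × 2.857 = 57.14 → 57.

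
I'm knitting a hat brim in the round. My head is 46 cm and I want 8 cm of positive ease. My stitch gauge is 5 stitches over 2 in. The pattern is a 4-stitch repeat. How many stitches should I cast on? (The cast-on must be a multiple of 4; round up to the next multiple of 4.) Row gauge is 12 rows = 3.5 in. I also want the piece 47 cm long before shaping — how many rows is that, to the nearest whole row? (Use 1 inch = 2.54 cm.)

Finished = 46 + 8 = 54 cm.
54 cm × 1/2.54 = 21.26 inches.
5/2 = 2.5 sts per in; 21.26 × 2.5 = 53.15 sts.
Next multiple of 4 → 56.
47 cm = 18.50 inches; × 3.429 = 63.44 → 63 rows.

Cast on 56 stitches; work 63 rows.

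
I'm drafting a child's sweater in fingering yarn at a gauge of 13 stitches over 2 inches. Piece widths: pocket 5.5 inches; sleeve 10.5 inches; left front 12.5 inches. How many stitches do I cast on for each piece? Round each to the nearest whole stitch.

Rate = 13/2 = 6.5 sts per in.
pocket: 5.5 × 6.5 = 35.75 → 36.
sleeve: 10.5 × 6.5 = 68.25 → 68.
left front: 12.5 × 6.5 = 81.25 → 81.

pocket 36; sleeve 68; left front 81.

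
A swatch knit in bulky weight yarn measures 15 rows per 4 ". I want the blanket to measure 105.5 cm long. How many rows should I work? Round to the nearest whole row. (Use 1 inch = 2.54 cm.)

105.5 cm = 41.54 in.
15 rows / 4 in = 3.75 rows per inch.
41.54 × 3.75 = 155.76 rows.
Round to nearest → 156.

Work 156 rows.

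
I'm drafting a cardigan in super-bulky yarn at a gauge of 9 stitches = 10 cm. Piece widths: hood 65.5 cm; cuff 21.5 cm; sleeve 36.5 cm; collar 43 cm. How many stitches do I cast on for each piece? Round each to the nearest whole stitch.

Rate = 9/10 = 0.9 sts per cm.
hood: 65.5 × 0.9 = 58.95 → 59.
cuff: 21.5 × 0.9 = 19.35 → 19.
sleeve: 36.5 × 0.9 = 32.85 → 33.
collar: 43 × 0.9 = 38.70 → 39.

hood 59; cuff 19; sleeve 33; collar 39.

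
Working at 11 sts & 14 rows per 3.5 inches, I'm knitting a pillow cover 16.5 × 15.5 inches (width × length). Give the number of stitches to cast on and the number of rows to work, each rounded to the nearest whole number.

Stitch gauge = 11/3.5 = 3.143 sts/in; 16.5 × 3.143 = 51.86 → 52 sts.
Row gauge = 14/3.5 = 4 rows/in; 15.5 × 4 = 62.00 → 62 rows.

Cast on 52 stitches and work 62 rows.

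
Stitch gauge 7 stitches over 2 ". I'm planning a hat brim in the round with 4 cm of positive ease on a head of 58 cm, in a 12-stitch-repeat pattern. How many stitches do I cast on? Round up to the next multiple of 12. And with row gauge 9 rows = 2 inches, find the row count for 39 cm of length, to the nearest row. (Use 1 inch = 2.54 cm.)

Finished = 58 + 4 = 62 cm.
62 cm × 1/2.54 = 24.41 inches.
7/2 = 3.5 sts per in; 24.41 × 3.5 = 85.43 sts.
Next multiple of 12 → 96.
39 cm = 15.35 inches; × 4.5 = 69.09 → 69 rows.

Cast on 96 stitches; work 69 rows.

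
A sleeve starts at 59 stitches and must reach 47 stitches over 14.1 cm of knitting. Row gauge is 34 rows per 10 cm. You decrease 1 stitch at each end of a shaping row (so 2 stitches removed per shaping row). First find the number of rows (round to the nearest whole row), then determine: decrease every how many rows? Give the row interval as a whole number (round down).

Rows = 14.1 × 3.4 = 47.9 → 48 rows.
Stitches to remove: 12 → 6 shaping rows (at 2 st each).
48 / 6 = 8.00 → every 8 rows.

Decrease every 8th row.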